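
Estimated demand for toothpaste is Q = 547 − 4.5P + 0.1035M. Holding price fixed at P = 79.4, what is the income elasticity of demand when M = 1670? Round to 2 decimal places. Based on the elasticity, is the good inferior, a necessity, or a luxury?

0.48 (necessity)

At P = 79.4, M = 1670: Q = 362.545.
Holding P constant, ∂Q/∂M = 0.1035.
η_M = (∂Q/∂M)·(M/Q) = 0.1035 × (1670/362.545) = 0.48.
Since 0 < η < 1, this is a necessity.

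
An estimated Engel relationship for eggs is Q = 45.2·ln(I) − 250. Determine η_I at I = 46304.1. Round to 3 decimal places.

At I = 46304.1: Q = 235.583.
dQ/dI = 45.2/I = 0.000976155 at this income.
η = (dQ/dI)·(I/Q) = 0.000976155 × (46304.1/235.583) = 0.192.

0.192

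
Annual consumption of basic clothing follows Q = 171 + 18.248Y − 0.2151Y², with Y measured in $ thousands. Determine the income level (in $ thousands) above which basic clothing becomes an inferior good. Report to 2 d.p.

42.42

dQ/dY = 18.248 − 0.4302Y.
The good is inferior where dQ/dY < 0. Setting dQ/dY = 0 gives Y = 18.248 / 0.4302 = 42.42.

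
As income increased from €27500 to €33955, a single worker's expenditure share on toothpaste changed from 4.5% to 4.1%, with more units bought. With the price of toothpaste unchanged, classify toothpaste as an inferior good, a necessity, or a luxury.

necessity

Quantity rises but the budget share falls as income rises, so 0 < η < 1.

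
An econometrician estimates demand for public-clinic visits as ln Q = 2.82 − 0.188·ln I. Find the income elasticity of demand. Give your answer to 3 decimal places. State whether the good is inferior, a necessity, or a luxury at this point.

In a log-linear demand, the coefficient on ln I is the income elasticity.
So η = -0.188.
η < 0 ⇒ inferior good.

-0.188 (inferior good)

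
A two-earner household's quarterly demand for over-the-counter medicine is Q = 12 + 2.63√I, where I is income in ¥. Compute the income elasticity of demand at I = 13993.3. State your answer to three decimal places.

At I = 13993.3: Q = 323.111.
dQ/dI = 2.63/(2√I) = 0.0111164 at this income.
η = (dQ/dI)·(I/Q) = 0.0111164 × (13993.3/323.111) = 0.481.

0.481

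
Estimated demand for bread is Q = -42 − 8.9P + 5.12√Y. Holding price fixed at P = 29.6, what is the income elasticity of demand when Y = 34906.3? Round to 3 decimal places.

0.735

At P = 29.6, Y = 34906.3: Q = 651.141.
Holding P constant, ∂Q/∂Y = 5.12/(2√Y) = 0.0137021.
η_Y = (∂Q/∂Y)·(Y/Q) = 0.0137021 × (34906.3/651.141) = 0.735.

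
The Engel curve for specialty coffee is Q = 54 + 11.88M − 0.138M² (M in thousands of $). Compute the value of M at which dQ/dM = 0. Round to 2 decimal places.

dQ/dM = 11.88 − 0.276M.
The good is inferior where dQ/dM < 0. Setting dQ/dM = 0 gives M = 11.88 / 0.276 = 43.04.

43.04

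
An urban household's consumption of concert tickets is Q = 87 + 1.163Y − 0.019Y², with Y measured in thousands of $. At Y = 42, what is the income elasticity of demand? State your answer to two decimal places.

At Y = 42: Q = 102.3300.
dQ/dY = 1.163 − 0.038Y = -0.43300.
η = (dQ/dY)·(Y/Q) = -0.43300 × (42/102.3300) = -0.18.

-0.18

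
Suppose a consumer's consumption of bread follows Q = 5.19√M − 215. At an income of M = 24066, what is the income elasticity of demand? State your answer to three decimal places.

At M = 24066: Q = 590.136.
dQ/dM = 5.19/(2√M) = 0.0167277 at this income.
η = (dQ/dM)·(M/Q) = 0.0167277 × (24066/590.136) = 0.682.

0.682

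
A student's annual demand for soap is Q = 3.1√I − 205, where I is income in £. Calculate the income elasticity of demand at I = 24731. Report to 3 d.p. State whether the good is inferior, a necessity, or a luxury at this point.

0.863 (necessity)

At I = 24731: Q = 282.509.
dQ/dI = 3.1/(2√I) = 0.00985623 at this income.
η = (dQ/dI)·(I/Q) = 0.00985623 × (24731/282.509) = 0.863.
Since 0 < η < 1, the good is a necessity.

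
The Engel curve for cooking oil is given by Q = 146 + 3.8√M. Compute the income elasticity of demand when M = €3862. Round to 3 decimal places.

At M = 3862: Q = 382.151.
dQ/dM = 3.8/(2√M) = 0.0305737 at this income.
η = (dQ/dM)·(M/Q) = 0.0305737 × (3862/382.151) = 0.309.

0.309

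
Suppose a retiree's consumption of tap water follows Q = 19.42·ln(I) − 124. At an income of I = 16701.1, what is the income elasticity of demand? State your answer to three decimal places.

At I = 16701.1: Q = 64.825.
dQ/dI = 19.42/I = 0.0011628 at this income.
η = (dQ/dI)·(I/Q) = 0.0011628 × (16701.1/64.825) = 0.300.

0.300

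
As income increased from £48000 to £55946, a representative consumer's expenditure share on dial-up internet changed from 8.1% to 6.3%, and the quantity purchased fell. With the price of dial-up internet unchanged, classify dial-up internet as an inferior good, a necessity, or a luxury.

Quantity demanded falls as income rises, so η < 0.

inferior good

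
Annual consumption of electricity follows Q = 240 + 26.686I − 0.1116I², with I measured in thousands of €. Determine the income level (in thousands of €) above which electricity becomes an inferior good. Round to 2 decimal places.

119.56

dQ/dI = 26.686 − 0.2232I.
The good is inferior where dQ/dI < 0. Setting dQ/dI = 0 gives I = 26.686 / 0.2232 = 119.56.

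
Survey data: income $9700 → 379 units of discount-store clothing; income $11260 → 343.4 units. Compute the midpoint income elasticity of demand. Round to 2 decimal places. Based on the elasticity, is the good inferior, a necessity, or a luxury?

-0.66 (inferior good)

ΔQ = 343.4 − 379 = -35.6; midpoint Q̄ = (379 + 343.4)/2 = 361.2.
ΔI = 11260 − 9700 = 1560; midpoint Ī = (9700 + 11260)/2 = 10480.
η = (ΔQ/Q̄) ÷ (ΔI/Ī) = (-35.6/361.2) ÷ (1560/10480) = -0.66.
η < 0 ⇒ inferior good.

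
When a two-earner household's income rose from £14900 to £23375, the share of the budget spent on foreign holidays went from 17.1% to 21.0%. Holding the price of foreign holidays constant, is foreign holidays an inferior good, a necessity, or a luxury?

The budget share rises as income rises, so η > 1.

luxury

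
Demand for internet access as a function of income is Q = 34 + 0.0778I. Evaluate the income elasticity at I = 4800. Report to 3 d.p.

0.917

At I = 4800: Q = 407.440.
dQ/dI = 0.0778.
η = (dQ/dI)·(I/Q) = 0.0778 × (4800/407.440) = 0.917.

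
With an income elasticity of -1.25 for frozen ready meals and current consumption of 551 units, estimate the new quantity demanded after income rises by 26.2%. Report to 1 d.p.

370.5

%ΔQ ≈ η × %ΔI = -1.25 × 26.2% = -32.75%.
New Q ≈ 551 × (1 − 0.3275) = 370.5.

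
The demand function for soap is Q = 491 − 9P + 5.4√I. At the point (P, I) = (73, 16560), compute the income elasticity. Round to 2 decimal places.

At P = 73, I = 16560: Q = 528.903.
Holding P constant, ∂Q/∂I = 5.4/(2√I) = 0.0209814.
η_I = (∂Q/∂I)·(I/Q) = 0.0209814 × (16560/528.903) = 0.66.

0.66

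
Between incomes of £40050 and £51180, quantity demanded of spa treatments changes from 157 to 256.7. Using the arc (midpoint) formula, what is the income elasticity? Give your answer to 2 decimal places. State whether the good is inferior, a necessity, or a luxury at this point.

ΔQ = 256.7 − 157 = 99.7; midpoint Q̄ = (157 + 256.7)/2 = 206.85.
ΔI = 51180 − 40050 = 11130; midpoint Ī = (40050 + 51180)/2 = 45615.
η = (ΔQ/Q̄) ÷ (ΔI/Ī) = (99.7/206.85) ÷ (11130/45615) = 1.98.
η > 1 ⇒ luxury.

1.98 (luxury)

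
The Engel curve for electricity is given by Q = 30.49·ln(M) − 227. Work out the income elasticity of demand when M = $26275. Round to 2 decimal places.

At M = 26275: Q = 83.278.
dQ/dM = 30.49/M = 0.00116042 at this income.
η = (dQ/dM)·(M/Q) = 0.00116042 × (26275/83.278) = 0.37.

0.37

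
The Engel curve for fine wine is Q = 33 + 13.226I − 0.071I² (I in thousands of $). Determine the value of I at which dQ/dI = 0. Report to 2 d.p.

93.14

dQ/dI = 13.226 − 0.142I.
The good is inferior where dQ/dI < 0. Setting dQ/dI = 0 gives I = 13.226 / 0.142 = 93.14.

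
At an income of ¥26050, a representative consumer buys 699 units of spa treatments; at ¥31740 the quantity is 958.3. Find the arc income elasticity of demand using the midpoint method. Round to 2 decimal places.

1.59

ΔQ = 958.3 − 699 = 259.3; midpoint Q̄ = (699 + 958.3)/2 = 828.65.
ΔI = 31740 − 26050 = 5690; midpoint Ī = (26050 + 31740)/2 = 28895.
η = (ΔQ/Q̄) ÷ (ΔI/Ī) = (259.3/828.65) ÷ (5690/28895) = 1.59.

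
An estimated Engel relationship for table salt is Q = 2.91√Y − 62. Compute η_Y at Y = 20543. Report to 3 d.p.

0.587

At Y = 20543: Q = 355.085.
dQ/dY = 2.91/(2√Y) = 0.0101515 at this income.
η = (dQ/dY)·(Y/Q) = 0.0101515 × (20543/355.085) = 0.587.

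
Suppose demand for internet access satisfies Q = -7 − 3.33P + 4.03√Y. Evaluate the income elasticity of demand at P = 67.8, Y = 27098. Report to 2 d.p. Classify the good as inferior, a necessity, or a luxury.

At P = 67.8, Y = 27098: Q = 430.623.
Holding P constant, ∂Q/∂Y = 4.03/(2√Y) = 0.0122407.
η_Y = (∂Q/∂Y)·(Y/Q) = 0.0122407 × (27098/430.623) = 0.77.
Since 0 < η < 1, this is a necessity.

0.77 (necessity)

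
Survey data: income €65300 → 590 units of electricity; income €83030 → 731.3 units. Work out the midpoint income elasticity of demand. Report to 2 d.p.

ΔQ = 731.3 − 590 = 141.3; midpoint Q̄ = (590 + 731.3)/2 = 660.65.
ΔI = 83030 − 65300 = 17730; midpoint Ī = (65300 + 83030)/2 = 74165.
η = (ΔQ/Q̄) ÷ (ΔI/Ī) = (141.3/660.65) ÷ (17730/74165) = 0.89.

0.89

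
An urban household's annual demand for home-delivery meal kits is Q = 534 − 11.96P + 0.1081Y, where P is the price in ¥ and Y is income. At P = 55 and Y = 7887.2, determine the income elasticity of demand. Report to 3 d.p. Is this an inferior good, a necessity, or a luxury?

At P = 55, Y = 7887.2: Q = 728.806.
Holding P constant, ∂Q/∂Y = 0.1081.
η_Y = (∂Q/∂Y)·(Y/Q) = 0.1081 × (7887.2/728.806) = 1.170.
Since η > 1, this is a luxury.

1.170 (luxury)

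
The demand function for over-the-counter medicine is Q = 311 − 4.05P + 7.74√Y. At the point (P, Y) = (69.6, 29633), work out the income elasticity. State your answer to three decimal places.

At P = 69.6, Y = 29633: Q = 1361.502.
Holding P constant, ∂Q/∂Y = 7.74/(2√Y) = 0.0224814.
η_Y = (∂Q/∂Y)·(Y/Q) = 0.0224814 × (29633/1361.502) = 0.489.

0.489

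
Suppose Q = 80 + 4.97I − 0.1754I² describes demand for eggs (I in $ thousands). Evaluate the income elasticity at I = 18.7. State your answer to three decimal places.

-0.266

At I = 18.7: Q = 111.6034.
dQ/dI = 4.97 − 0.3508I = -1.58996.
η = (dQ/dI)·(I/Q) = -1.58996 × (18.7/111.6034) = -0.266.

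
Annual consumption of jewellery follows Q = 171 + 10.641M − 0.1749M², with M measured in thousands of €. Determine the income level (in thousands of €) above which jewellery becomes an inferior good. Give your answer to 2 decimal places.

30.42

dQ/dM = 10.641 − 0.3498M.
The good is inferior where dQ/dM < 0. Setting dQ/dM = 0 gives M = 10.641 / 0.3498 = 30.42.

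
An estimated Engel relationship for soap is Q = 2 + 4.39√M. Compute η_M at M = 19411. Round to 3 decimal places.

0.498

At M = 19411: Q = 613.630.
dQ/dM = 4.39/(2√M) = 0.0157547 at this income.
η = (dQ/dM)·(M/Q) = 0.0157547 × (19411/613.630) = 0.498.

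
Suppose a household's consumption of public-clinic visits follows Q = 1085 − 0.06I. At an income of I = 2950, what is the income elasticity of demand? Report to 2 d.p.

-0.19

At I = 2950: Q = 908.000.
dQ/dI = −0.06.
η = (dQ/dI)·(I/Q) = -0.06 × (2950/908.000) = -0.19.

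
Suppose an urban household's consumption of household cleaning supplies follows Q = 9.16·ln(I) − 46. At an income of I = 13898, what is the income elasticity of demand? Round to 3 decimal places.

At I = 13898: Q = 41.382.
dQ/dI = 9.16/I = 0.000659088 at this income.
η = (dQ/dI)·(I/Q) = 0.000659088 × (13898/41.382) = 0.221.

0.221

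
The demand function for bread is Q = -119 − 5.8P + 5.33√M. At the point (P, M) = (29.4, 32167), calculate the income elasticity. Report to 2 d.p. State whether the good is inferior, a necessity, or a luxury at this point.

At P = 29.4, M = 32167: Q = 666.424.
Holding P constant, ∂Q/∂M = 5.33/(2√M) = 0.0148591.
η_M = (∂Q/∂M)·(M/Q) = 0.0148591 × (32167/666.424) = 0.72.
Since 0 < η < 1, this is a necessity.

0.72 (necessity)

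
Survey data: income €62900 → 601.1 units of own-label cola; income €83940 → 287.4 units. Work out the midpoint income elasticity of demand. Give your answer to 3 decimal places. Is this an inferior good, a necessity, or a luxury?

-2.464 (inferior good)

ΔQ = 287.4 − 601.1 = -313.7; midpoint Q̄ = (601.1 + 287.4)/2 = 444.25.
ΔI = 83940 − 62900 = 21040; midpoint Ī = (62900 + 83940)/2 = 73420.
η = (ΔQ/Q̄) ÷ (ΔI/Ī) = (-313.7/444.25) ÷ (21040/73420) = -2.464.
η < 0 ⇒ inferior good.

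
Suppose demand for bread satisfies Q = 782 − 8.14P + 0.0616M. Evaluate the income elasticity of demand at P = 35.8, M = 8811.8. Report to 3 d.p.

At P = 35.8, M = 8811.8: Q = 1033.395.
Holding P constant, ∂Q/∂M = 0.0616.
η_M = (∂Q/∂M)·(M/Q) = 0.0616 × (8811.8/1033.395) = 0.525.

0.525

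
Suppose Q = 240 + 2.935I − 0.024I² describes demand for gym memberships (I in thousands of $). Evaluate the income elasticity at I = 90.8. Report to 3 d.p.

-0.419

At I = 90.8: Q = 308.6266.
dQ/dI = 2.935 − 0.048I = -1.42340.
η = (dQ/dI)·(I/Q) = -1.42340 × (90.8/308.6266) = -0.419.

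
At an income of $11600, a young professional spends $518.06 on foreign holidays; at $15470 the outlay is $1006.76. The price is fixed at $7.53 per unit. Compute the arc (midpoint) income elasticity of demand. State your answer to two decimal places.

With a constant price, Q₁ = 518.06/7.53 = 68.799 and Q₂ = 1006.76/7.53 = 133.700 (equivalently, work directly with expenditure since P cancels).
Midpoint %ΔQ = (1006.76 − 518.06)/762.41 = 0.64099; midpoint %ΔI = (15470 − 11600)/13535 = 0.28593.
η = 0.64099 / 0.28593 = 2.24.

2.24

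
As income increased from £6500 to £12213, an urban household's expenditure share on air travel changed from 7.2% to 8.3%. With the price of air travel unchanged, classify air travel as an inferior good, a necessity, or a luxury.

The budget share rises as income rises, so η > 1.

luxury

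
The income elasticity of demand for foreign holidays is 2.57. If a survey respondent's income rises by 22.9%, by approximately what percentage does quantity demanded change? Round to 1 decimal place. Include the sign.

%ΔQ ≈ η × %ΔI = 2.57 × 22.9% = 58.9%.

58.9%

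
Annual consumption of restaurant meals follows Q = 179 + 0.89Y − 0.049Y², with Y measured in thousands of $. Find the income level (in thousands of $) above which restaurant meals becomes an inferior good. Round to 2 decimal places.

9.08

dQ/dY = 0.89 − 0.098Y.
The good is inferior where dQ/dY < 0. Setting dQ/dY = 0 gives Y = 0.89 / 0.098 = 9.08.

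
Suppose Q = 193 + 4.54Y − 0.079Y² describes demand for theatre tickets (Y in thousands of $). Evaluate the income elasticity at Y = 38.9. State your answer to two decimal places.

At Y = 38.9: Q = 250.0624.
dQ/dY = 4.54 − 0.158Y = -1.60620.
η = (dQ/dY)·(Y/Q) = -1.60620 × (38.9/250.0624) = -0.25.

-0.25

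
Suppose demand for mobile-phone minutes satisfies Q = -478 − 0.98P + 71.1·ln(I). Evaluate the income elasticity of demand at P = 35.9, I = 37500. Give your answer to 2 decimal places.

At P = 35.9, I = 37500: Q = 235.650.
Holding P constant, ∂Q/∂I = 71.1/I = 0.001896.
η_I = (∂Q/∂I)·(I/Q) = 0.001896 × (37500/235.650) = 0.30.

0.30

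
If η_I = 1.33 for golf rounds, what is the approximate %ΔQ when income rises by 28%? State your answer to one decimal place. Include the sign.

37.2%

%ΔQ ≈ η × %ΔI = 1.33 × 28% = 37.2%.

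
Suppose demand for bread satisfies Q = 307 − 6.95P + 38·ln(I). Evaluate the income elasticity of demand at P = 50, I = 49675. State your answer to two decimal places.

At P = 50, I = 49675: Q = 370.404.
Holding P constant, ∂Q/∂I = 38/I = 0.000764972.
η_I = (∂Q/∂I)·(I/Q) = 0.000764972 × (49675/370.404) = 0.10.

0.10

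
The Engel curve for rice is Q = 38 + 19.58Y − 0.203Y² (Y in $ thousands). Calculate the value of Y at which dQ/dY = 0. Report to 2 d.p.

dQ/dY = 19.58 − 0.406Y.
The good is inferior where dQ/dY < 0. Setting dQ/dY = 0 gives Y = 19.58 / 0.406 = 48.23.

48.23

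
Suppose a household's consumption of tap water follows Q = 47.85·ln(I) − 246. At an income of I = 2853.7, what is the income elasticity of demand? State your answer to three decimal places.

0.355

At I = 2853.7: Q = 134.712.
dQ/dI = 47.85/I = 0.0167677 at this income.
η = (dQ/dI)·(I/Q) = 0.0167677 × (2853.7/134.712) = 0.355.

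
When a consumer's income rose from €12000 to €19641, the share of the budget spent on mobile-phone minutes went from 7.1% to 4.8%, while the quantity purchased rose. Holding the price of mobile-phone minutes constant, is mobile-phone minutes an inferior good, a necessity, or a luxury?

Quantity rises but the budget share falls as income rises, so 0 < η < 1.

necessity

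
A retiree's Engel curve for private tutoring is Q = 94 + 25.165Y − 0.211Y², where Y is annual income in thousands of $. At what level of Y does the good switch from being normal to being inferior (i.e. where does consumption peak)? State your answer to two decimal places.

dQ/dY = 25.165 − 0.422Y.
The good is inferior where dQ/dY < 0. Setting dQ/dY = 0 gives Y = 25.165 / 0.422 = 59.63.

59.63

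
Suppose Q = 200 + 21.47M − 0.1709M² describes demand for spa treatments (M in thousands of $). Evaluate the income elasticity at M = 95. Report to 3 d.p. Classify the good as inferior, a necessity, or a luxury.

-1.499 (inferior good)

At M = 95: Q = 697.2775.
dQ/dM = 21.47 − 0.3418M = -11.00100.
η = (dQ/dM)·(M/Q) = -11.00100 × (95/697.2775) = -1.499.
η < 0 ⇒ inferior good.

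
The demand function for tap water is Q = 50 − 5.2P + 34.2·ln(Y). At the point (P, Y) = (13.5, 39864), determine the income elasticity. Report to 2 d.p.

At P = 13.5, Y = 39864: Q = 342.088.
Holding P constant, ∂Q/∂Y = 34.2/Y = 0.000857917.
η_Y = (∂Q/∂Y)·(Y/Q) = 0.000857917 × (39864/342.088) = 0.10.

0.10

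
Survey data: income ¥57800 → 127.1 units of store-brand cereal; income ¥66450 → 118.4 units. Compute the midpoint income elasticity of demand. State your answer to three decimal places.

ΔQ = 118.4 − 127.1 = -8.7; midpoint Q̄ = (127.1 + 118.4)/2 = 122.75.
ΔI = 66450 − 57800 = 8650; midpoint Ī = (57800 + 66450)/2 = 62125.
η = (ΔQ/Q̄) ÷ (ΔI/Ī) = (-8.7/122.75) ÷ (8650/62125) = -0.509.

-0.509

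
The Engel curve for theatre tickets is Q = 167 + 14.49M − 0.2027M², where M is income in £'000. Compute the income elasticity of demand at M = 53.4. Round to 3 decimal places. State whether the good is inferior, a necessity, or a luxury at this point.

At M = 53.4: Q = 362.7548.
dQ/dM = 14.49 − 0.4054M = -7.15836.
η = (dQ/dM)·(M/Q) = -7.15836 × (53.4/362.7548) = -1.054.
η < 0 ⇒ inferior good.

-1.054 (inferior good)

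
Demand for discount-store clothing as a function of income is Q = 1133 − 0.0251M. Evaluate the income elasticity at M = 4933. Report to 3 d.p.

-0.123

At M = 4933: Q = 1009.182.
dQ/dM = −0.0251.
η = (dQ/dM)·(M/Q) = -0.0251 × (4933/1009.182) = -0.123.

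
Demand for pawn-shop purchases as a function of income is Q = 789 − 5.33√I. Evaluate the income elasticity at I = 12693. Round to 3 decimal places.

-1.593

At I = 12693: Q = 188.505.
dQ/dI = -5.33/(2√I) = -0.0236546 at this income.
η = (dQ/dI)·(I/Q) = -0.0236546 × (12693/188.505) = -1.593.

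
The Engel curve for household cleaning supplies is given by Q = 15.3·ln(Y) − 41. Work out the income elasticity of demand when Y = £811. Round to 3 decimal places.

At Y = 811: Q = 61.484.
dQ/dY = 15.3/Y = 0.0188656 at this income.
η = (dQ/dY)·(Y/Q) = 0.0188656 × (811/61.484) = 0.249.

0.249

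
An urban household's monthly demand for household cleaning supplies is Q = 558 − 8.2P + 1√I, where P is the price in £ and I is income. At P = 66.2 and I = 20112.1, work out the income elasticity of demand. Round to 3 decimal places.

At P = 66.2, I = 20112.1: Q = 156.977.
Holding P constant, ∂Q/∂I = 1/(2√I) = 0.00352567.
η_I = (∂Q/∂I)·(I/Q) = 0.00352567 × (20112.1/156.977) = 0.452.

0.452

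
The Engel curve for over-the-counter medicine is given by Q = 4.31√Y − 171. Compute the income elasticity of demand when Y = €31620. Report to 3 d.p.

At Y = 31620: Q = 595.405.
dQ/dY = 4.31/(2√Y) = 0.012119 at this income.
η = (dQ/dY)·(Y/Q) = 0.012119 × (31620/595.405) = 0.644.

0.644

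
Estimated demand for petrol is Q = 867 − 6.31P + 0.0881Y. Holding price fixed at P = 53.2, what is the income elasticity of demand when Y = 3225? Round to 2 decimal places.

0.35

At P = 53.2, Y = 3225: Q = 815.430.
Holding P constant, ∂Q/∂Y = 0.0881.
η_Y = (∂Q/∂Y)·(Y/Q) = 0.0881 × (3225/815.430) = 0.35.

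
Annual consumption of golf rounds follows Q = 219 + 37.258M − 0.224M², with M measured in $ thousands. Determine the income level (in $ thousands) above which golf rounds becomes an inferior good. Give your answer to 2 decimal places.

dQ/dM = 37.258 − 0.448M.
The good is inferior where dQ/dM < 0. Setting dQ/dM = 0 gives M = 37.258 / 0.448 = 83.17.

83.17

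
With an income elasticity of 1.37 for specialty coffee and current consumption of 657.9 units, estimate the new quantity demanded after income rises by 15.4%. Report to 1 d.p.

%ΔQ ≈ η × %ΔI = 1.37 × 15.4% = 21.098%.
New Q ≈ 657.9 × (1 + 0.21098) = 796.7.

796.7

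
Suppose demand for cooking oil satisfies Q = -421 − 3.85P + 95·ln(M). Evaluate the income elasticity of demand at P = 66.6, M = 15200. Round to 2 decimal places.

0.40

At P = 66.6, M = 15200: Q = 237.350.
Holding P constant, ∂Q/∂M = 95/M = 0.00625.
η_M = (∂Q/∂M)·(M/Q) = 0.00625 × (15200/237.350) = 0.40.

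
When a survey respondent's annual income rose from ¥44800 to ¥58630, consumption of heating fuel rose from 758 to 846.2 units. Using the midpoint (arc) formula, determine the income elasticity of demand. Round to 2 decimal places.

0.41

ΔQ = 846.2 − 758 = 88.2; midpoint Q̄ = (758 + 846.2)/2 = 802.1.
ΔI = 58630 − 44800 = 13830; midpoint Ī = (44800 + 58630)/2 = 51715.
η = (ΔQ/Q̄) ÷ (ΔI/Ī) = (88.2/802.1) ÷ (13830/51715) = 0.41.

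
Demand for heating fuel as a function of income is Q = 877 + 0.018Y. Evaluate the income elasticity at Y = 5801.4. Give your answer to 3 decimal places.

0.106

At Y = 5801.4: Q = 981.425.
dQ/dY = 0.018.
η = (dQ/dY)·(Y/Q) = 0.018 × (5801.4/981.425) = 0.106.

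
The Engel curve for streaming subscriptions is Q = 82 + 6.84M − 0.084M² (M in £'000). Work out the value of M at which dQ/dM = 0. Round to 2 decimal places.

dQ/dM = 6.84 − 0.168M.
The good is inferior where dQ/dM < 0. Setting dQ/dM = 0 gives M = 6.84 / 0.168 = 40.71.

40.71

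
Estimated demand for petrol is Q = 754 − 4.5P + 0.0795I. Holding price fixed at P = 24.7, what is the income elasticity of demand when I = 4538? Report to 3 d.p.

At P = 24.7, I = 4538: Q = 1003.621.
Holding P constant, ∂Q/∂I = 0.0795.
η_I = (∂Q/∂I)·(I/Q) = 0.0795 × (4538/1003.621) = 0.359.

0.359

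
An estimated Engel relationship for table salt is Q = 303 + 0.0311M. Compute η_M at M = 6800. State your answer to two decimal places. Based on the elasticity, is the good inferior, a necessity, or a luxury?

0.41 (necessity)

At M = 6800: Q = 514.480.
dQ/dM = 0.0311.
η = (dQ/dM)·(M/Q) = 0.0311 × (6800/514.480) = 0.41.
Since 0 < η < 1, the good is a necessity.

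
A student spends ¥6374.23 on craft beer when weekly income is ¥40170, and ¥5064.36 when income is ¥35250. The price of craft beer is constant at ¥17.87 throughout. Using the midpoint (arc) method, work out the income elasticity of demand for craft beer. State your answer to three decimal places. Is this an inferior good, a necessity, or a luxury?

1.755 (luxury)

With a constant price, Q₁ = 6374.23/17.87 = 356.700 and Q₂ = 5064.36/17.87 = 283.400 (equivalently, work directly with expenditure since P cancels).
Midpoint %ΔQ = (5064.36 − 6374.23)/5719.30 = -0.22903; midpoint %ΔI = (35250 − 40170)/37710 = -0.13047.
η = -0.22903 / -0.13047 = 1.755.
η > 1 ⇒ luxury.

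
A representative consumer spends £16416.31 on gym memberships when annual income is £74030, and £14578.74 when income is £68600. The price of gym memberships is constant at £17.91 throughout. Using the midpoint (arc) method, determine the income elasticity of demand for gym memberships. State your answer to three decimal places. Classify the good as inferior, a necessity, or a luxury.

With a constant price, Q₁ = 16416.31/17.91 = 916.600 and Q₂ = 14578.74/17.91 = 814.000 (equivalently, work directly with expenditure since P cancels).
Midpoint %ΔQ = (14578.74 − 16416.31)/15497.53 = -0.11857; midpoint %ΔI = (68600 − 74030)/71315 = -0.07614.
η = -0.11857 / -0.07614 = 1.557.
η > 1 ⇒ luxury.

1.557 (luxury)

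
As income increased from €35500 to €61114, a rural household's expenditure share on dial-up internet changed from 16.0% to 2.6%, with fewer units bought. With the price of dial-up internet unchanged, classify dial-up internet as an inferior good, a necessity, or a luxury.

inferior good

Quantity demanded falls as income rises, so η < 0.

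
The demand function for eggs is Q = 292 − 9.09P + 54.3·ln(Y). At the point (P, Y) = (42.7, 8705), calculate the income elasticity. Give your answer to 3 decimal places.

At P = 42.7, Y = 8705: Q = 396.448.
Holding P constant, ∂Q/∂Y = 54.3/Y = 0.00623779.
η_Y = (∂Q/∂Y)·(Y/Q) = 0.00623779 × (8705/396.448) = 0.137.

0.137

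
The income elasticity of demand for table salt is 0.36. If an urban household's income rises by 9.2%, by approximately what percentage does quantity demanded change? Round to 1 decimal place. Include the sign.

%ΔQ ≈ η × %ΔI = 0.36 × 9.2% = 3.3%.

3.3%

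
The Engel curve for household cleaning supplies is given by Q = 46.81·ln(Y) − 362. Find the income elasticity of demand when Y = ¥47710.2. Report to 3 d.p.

0.329

At Y = 47710.2: Q = 142.279.
dQ/dY = 46.81/Y = 0.000981132 at this income.
η = (dQ/dY)·(Y/Q) = 0.000981132 × (47710.2/142.279) = 0.329.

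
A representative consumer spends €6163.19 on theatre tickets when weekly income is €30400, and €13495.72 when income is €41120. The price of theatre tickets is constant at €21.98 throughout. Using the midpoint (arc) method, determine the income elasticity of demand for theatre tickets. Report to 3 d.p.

With a constant price, Q₁ = 6163.19/21.98 = 280.400 and Q₂ = 13495.72/21.98 = 614.000 (equivalently, work directly with expenditure since P cancels).
Midpoint %ΔQ = (13495.72 − 6163.19)/9829.46 = 0.74598; midpoint %ΔI = (41120 − 30400)/35760 = 0.29978.
η = 0.74598 / 0.29978 = 2.488.

2.488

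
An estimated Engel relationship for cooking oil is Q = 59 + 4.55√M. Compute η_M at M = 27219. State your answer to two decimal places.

At M = 27219: Q = 809.667.
dQ/dM = 4.55/(2√M) = 0.0137894 at this income.
η = (dQ/dM)·(M/Q) = 0.0137894 × (27219/809.667) = 0.46.

0.46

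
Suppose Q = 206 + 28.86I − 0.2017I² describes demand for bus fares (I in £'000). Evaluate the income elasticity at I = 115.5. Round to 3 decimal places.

-2.414

At I = 115.5: Q = 848.6016.
dQ/dI = 28.86 − 0.4034I = -17.73270.
η = (dQ/dI)·(I/Q) = -17.73270 × (115.5/848.6016) = -2.414.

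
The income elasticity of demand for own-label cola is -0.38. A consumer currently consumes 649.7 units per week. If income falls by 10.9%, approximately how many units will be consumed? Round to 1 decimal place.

676.6

%ΔQ ≈ η × %ΔI = -0.38 × (-10.9%) = 4.142%.
New Q ≈ 649.7 × (1 + 0.04142) = 676.6.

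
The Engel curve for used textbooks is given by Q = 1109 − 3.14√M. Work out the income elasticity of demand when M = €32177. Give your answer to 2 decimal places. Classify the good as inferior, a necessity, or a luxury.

At M = 32177: Q = 545.748.
dQ/dM = -3.14/(2√M) = -0.00875239 at this income.
η = (dQ/dM)·(M/Q) = -0.00875239 × (32177/545.748) = -0.52.
Since η < 0, the good is an inferior good.

-0.52 (inferior good)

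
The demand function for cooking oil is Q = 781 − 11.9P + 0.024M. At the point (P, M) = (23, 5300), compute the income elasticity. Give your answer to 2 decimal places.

0.20

At P = 23, M = 5300: Q = 634.500.
Holding P constant, ∂Q/∂M = 0.024.
η_M = (∂Q/∂M)·(M/Q) = 0.024 × (5300/634.500) = 0.20.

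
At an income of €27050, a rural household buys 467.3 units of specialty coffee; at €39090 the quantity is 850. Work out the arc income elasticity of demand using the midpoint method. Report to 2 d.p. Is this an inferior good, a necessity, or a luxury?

ΔQ = 850 − 467.3 = 382.7; midpoint Q̄ = (467.3 + 850)/2 = 658.65.
ΔI = 39090 − 27050 = 12040; midpoint Ī = (27050 + 39090)/2 = 33070.
η = (ΔQ/Q̄) ÷ (ΔI/Ī) = (382.7/658.65) ÷ (12040/33070) = 1.60.
η > 1 ⇒ luxury.

1.60 (luxury)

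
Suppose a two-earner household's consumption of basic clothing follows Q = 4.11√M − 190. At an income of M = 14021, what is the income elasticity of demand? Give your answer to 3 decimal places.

At M = 14021: Q = 296.666.
dQ/dM = 4.11/(2√M) = 0.0173549 at this income.
η = (dQ/dM)·(M/Q) = 0.0173549 × (14021/296.666) = 0.820.

0.820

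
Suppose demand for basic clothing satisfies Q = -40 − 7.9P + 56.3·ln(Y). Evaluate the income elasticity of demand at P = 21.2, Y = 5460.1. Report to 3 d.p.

At P = 21.2, Y = 5460.1: Q = 276.994.
Holding P constant, ∂Q/∂Y = 56.3/Y = 0.0103112.
η_Y = (∂Q/∂Y)·(Y/Q) = 0.0103112 × (5460.1/276.994) = 0.203.

0.203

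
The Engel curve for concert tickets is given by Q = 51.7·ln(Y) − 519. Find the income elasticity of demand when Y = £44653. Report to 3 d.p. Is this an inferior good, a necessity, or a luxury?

1.497 (luxury)

At Y = 44653: Q = 34.535.
dQ/dY = 51.7/Y = 0.00115782 at this income.
η = (dQ/dY)·(Y/Q) = 0.00115782 × (44653/34.535) = 1.497.
Since η > 1, the good is a luxury.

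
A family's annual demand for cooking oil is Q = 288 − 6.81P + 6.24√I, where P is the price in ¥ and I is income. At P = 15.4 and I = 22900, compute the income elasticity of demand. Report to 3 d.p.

0.419

At P = 15.4, I = 22900: Q = 1127.409.
Holding P constant, ∂Q/∂I = 6.24/(2√I) = 0.0206175.
η_I = (∂Q/∂I)·(I/Q) = 0.0206175 × (22900/1127.409) = 0.419.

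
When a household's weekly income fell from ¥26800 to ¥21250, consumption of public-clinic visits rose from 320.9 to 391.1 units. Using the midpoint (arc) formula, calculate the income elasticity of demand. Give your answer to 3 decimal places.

-0.854

ΔQ = 391.1 − 320.9 = 70.2; midpoint Q̄ = (320.9 + 391.1)/2 = 356.
ΔI = 21250 − 26800 = -5550; midpoint Ī = (26800 + 21250)/2 = 24025.
η = (ΔQ/Q̄) ÷ (ΔI/Ī) = (70.2/356) ÷ (-5550/24025) = -0.854.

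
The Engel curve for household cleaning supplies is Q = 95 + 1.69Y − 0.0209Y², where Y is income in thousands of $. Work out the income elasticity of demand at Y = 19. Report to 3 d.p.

0.142

At Y = 19: Q = 119.5651.
dQ/dY = 1.69 − 0.0418Y = 0.89580.
η = (dQ/dY)·(Y/Q) = 0.89580 × (19/119.5651) = 0.142.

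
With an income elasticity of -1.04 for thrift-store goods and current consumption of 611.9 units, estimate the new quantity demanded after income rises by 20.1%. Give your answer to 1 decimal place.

484.0

%ΔQ ≈ η × %ΔI = -1.04 × 20.1% = -20.904%.
New Q ≈ 611.9 × (1 − 0.20904) = 484.0.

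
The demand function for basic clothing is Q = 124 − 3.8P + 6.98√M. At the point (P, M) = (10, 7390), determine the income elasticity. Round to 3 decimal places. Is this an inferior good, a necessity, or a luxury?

0.437 (necessity)

At P = 10, M = 7390: Q = 686.036.
Holding P constant, ∂Q/∂M = 6.98/(2√M) = 0.0405979.
η_M = (∂Q/∂M)·(M/Q) = 0.0405979 × (7390/686.036) = 0.437.
Since 0 < η < 1, this is a necessity.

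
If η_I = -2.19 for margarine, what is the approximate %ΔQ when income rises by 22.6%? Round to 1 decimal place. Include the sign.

%ΔQ ≈ η × %ΔI = -2.19 × 22.6% = -49.5%.

-49.5%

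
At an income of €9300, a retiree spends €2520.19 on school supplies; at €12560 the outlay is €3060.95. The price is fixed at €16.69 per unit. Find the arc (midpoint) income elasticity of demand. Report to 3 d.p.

With a constant price, Q₁ = 2520.19/16.69 = 151.000 and Q₂ = 3060.95/16.69 = 183.400 (equivalently, work directly with expenditure since P cancels).
Midpoint %ΔQ = (3060.95 − 2520.19)/2790.57 = 0.19378; midpoint %ΔI = (12560 − 9300)/10930 = 0.29826.
η = 0.19378 / 0.29826 = 0.650.

0.650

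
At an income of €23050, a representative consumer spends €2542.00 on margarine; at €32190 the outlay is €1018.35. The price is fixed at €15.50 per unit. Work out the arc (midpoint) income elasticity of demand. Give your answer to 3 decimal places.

-2.586

With a constant price, Q₁ = 2542.00/15.50 = 164.000 and Q₂ = 1018.35/15.50 = 65.700 (equivalently, work directly with expenditure since P cancels).
Midpoint %ΔQ = (1018.35 − 2542.00)/1780.18 = -0.85590; midpoint %ΔI = (32190 − 23050)/27620 = 0.33092.
η = -0.85590 / 0.33092 = -2.586.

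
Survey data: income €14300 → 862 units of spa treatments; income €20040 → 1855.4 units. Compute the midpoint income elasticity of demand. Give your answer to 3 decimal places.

2.187

ΔQ = 1855.4 − 862 = 993.4; midpoint Q̄ = (862 + 1855.4)/2 = 1358.7.
ΔI = 20040 − 14300 = 5740; midpoint Ī = (14300 + 20040)/2 = 17170.
η = (ΔQ/Q̄) ÷ (ΔI/Ī) = (993.4/1358.7) ÷ (5740/17170) = 2.187.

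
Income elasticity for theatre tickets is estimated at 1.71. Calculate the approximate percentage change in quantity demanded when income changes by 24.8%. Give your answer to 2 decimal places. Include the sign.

42.41%

%ΔQ ≈ η × %ΔI = 1.71 × 24.8% = 42.41%.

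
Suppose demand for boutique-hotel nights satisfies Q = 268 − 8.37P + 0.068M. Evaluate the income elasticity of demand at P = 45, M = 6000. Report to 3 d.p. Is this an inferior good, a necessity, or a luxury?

At P = 45, M = 6000: Q = 299.350.
Holding P constant, ∂Q/∂M = 0.068.
η_M = (∂Q/∂M)·(M/Q) = 0.068 × (6000/299.350) = 1.363.
Since η > 1, this is a luxury.

1.363 (luxury)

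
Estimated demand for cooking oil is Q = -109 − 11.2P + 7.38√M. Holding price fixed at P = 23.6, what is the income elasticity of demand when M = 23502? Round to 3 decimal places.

At P = 23.6, M = 23502: Q = 758.061.
Holding P constant, ∂Q/∂M = 7.38/(2√M) = 0.0240699.
η_M = (∂Q/∂M)·(M/Q) = 0.0240699 × (23502/758.061) = 0.746.

0.746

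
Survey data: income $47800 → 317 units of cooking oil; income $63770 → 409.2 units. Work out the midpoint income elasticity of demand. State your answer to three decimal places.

0.887

ΔQ = 409.2 − 317 = 92.2; midpoint Q̄ = (317 + 409.2)/2 = 363.1.
ΔI = 63770 − 47800 = 15970; midpoint Ī = (47800 + 63770)/2 = 55785.
η = (ΔQ/Q̄) ÷ (ΔI/Ī) = (92.2/363.1) ÷ (15970/55785) = 0.887.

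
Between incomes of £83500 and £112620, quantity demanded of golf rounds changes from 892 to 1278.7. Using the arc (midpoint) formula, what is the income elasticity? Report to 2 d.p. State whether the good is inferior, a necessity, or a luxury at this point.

1.20 (luxury)

ΔQ = 1278.7 − 892 = 386.7; midpoint Q̄ = (892 + 1278.7)/2 = 1085.35.
ΔI = 112620 − 83500 = 29120; midpoint Ī = (83500 + 112620)/2 = 98060.
η = (ΔQ/Q̄) ÷ (ΔI/Ī) = (386.7/1085.35) ÷ (29120/98060) = 1.20.
η > 1 ⇒ luxury.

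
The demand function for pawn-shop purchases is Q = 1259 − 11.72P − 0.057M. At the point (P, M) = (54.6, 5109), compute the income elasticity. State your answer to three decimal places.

At P = 54.6, M = 5109: Q = 327.875.
Holding P constant, ∂Q/∂M = −0.057.
η_M = (∂Q/∂M)·(M/Q) = -0.057 × (5109/327.875) = -0.888.

-0.888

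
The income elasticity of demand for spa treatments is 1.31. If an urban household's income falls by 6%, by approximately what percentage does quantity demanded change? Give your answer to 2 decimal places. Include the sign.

-7.86%

%ΔQ ≈ η × %ΔI = 1.31 × (-6%) = -7.86%.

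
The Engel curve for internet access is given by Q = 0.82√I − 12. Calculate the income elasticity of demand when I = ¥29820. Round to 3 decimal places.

At I = 29820: Q = 129.601.
dQ/dI = 0.82/(2√I) = 0.00237427 at this income.
η = (dQ/dI)·(I/Q) = 0.00237427 × (29820/129.601) = 0.546.

0.546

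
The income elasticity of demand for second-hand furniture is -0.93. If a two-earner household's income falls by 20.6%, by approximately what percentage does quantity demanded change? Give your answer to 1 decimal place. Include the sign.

%ΔQ ≈ η × %ΔI = -0.93 × (-20.6%) = 19.2%.

19.2%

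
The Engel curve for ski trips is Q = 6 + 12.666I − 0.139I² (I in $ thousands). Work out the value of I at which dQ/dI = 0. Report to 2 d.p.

45.56

dQ/dI = 12.666 − 0.278I.
The good is inferior where dQ/dI < 0. Setting dQ/dI = 0 gives I = 12.666 / 0.278 = 45.56.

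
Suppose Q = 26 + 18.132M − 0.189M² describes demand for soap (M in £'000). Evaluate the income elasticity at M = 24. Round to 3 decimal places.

At M = 24: Q = 352.3040.
dQ/dM = 18.132 − 0.378M = 9.06000.
η = (dQ/dM)·(M/Q) = 9.06000 × (24/352.3040) = 0.617.

0.617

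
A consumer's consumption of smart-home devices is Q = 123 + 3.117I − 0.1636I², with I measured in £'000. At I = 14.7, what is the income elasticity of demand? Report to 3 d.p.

-0.186

At I = 14.7: Q = 133.4676.
dQ/dI = 3.117 − 0.3272I = -1.69284.
η = (dQ/dI)·(I/Q) = -1.69284 × (14.7/133.4676) = -0.186.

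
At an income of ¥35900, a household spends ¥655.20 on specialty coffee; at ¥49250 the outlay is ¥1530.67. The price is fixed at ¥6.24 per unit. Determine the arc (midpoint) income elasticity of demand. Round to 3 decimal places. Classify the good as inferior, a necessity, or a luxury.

With a constant price, Q₁ = 655.20/6.24 = 105.000 and Q₂ = 1530.67/6.24 = 245.300 (equivalently, work directly with expenditure since P cancels).
Midpoint %ΔQ = (1530.67 − 655.20)/1092.94 = 0.80103; midpoint %ΔI = (49250 − 35900)/42575 = 0.31356.
η = 0.80103 / 0.31356 = 2.555.
η > 1 ⇒ luxury.

2.555 (luxury)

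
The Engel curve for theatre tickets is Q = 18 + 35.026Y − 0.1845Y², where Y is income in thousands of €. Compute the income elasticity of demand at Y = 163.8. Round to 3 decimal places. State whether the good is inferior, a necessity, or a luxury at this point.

-5.171 (inferior good)

At Y = 163.8: Q = 805.0426.
dQ/dY = 35.026 − 0.369Y = -25.41620.
η = (dQ/dY)·(Y/Q) = -25.41620 × (163.8/805.0426) = -5.171.
η < 0 ⇒ inferior good.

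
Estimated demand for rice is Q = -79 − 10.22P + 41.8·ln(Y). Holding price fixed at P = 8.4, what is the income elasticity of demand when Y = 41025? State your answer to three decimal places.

At P = 8.4, Y = 41025: Q = 279.149.
Holding P constant, ∂Q/∂Y = 41.8/Y = 0.00101889.
η_Y = (∂Q/∂Y)·(Y/Q) = 0.00101889 × (41025/279.149) = 0.150.

0.150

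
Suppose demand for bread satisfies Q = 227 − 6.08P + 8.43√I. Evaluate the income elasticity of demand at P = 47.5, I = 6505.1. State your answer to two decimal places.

0.55

At P = 47.5, I = 6505.1: Q = 618.115.
Holding P constant, ∂Q/∂I = 8.43/(2√I) = 0.0522601.
η_I = (∂Q/∂I)·(I/Q) = 0.0522601 × (6505.1/618.115) = 0.55.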